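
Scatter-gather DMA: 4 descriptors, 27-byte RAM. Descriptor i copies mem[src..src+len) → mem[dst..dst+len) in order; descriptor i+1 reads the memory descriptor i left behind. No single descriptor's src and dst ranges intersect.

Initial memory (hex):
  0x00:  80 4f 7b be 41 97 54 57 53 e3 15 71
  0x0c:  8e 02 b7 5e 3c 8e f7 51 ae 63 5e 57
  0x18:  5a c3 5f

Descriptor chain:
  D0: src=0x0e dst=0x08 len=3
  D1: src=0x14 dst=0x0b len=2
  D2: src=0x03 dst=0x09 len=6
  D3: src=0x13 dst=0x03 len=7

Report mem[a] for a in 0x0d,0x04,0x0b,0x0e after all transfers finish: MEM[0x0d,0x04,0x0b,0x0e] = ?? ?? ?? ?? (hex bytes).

MEM[0x0d,0x04,0x0b,0x0e] = 57 ae 97 b7

#0 dst[0x08+3] := {0xb7,0x5e,0x3c}
#1 dst[0x0b+2] := {0xae,0x63}
#2 dst[0x09+6] := {0xbe,0x41,0x97,0x54,0x57,0xb7}
#3 dst[0x03+7] := {0x51,0xae,0x63,0x5e,0x57,0x5a,0xc3}
query mem[0x0d]=0x57, mem[0x04]=0xae, mem[0x0b]=0x97, mem[0x0e]=0xb7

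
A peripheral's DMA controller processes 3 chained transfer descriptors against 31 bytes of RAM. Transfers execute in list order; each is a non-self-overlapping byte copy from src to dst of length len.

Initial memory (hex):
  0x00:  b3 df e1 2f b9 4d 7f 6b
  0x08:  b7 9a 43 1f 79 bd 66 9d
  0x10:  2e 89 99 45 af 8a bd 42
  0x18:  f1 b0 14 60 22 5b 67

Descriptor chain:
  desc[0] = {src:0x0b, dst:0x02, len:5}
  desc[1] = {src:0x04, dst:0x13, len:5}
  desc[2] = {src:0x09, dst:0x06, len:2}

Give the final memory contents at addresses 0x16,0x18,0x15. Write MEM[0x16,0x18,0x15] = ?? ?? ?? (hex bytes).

  after D0: wrote 5B at 0x02 = 1f79bd669d
  after D1: wrote 5B at 0x13 = bd669d6bb7
  after D2: wrote 2B at 0x06 = 9a43
query mem[0x16]=0x6b, mem[0x18]=0xf1, mem[0x15]=0x9d

MEM[0x16,0x18,0x15] = 6b f1 9d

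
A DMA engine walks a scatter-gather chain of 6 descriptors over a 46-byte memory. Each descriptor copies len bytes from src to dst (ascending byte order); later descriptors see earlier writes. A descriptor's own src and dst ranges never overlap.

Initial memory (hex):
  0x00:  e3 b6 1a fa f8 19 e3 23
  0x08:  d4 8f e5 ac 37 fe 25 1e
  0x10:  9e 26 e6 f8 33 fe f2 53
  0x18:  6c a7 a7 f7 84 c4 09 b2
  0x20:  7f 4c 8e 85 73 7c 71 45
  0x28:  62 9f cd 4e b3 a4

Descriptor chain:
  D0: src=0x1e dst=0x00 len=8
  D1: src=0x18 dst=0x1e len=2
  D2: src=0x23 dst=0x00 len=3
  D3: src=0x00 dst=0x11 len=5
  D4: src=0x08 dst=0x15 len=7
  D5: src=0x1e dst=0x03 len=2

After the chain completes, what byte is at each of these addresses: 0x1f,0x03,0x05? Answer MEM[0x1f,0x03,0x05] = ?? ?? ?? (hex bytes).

MEM[0x1f,0x03,0x05] = a7 6c 85

[0] 0x1e->0x00 len=8 : 09 b2 7f 4c 8e 85 73 7c
[1] 0x18->0x1e len=2 : 6c a7
[2] 0x23->0x00 len=3 : 85 73 7c
[3] 0x00->0x11 len=5 : 85 73 7c 4c 8e
[4] 0x08->0x15 len=7 : d4 8f e5 ac 37 fe 25
[5] 0x1e->0x03 len=2 : 6c a7
query mem[0x1f]=0xa7, mem[0x03]=0x6c, mem[0x05]=0x85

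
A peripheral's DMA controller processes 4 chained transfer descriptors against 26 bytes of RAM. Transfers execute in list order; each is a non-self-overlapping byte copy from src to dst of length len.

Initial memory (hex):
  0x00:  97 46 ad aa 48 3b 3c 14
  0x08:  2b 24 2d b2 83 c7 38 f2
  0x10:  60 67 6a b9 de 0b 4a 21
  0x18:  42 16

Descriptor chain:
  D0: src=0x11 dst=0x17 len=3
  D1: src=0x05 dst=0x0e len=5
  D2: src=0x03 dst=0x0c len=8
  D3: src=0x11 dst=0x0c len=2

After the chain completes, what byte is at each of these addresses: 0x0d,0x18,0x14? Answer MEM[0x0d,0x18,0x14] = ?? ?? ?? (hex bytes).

MEM[0x0d,0x18,0x14] = 24 6a de

[0] 0x11->0x17 len=3 : 67 6a b9
[1] 0x05->0x0e len=5 : 3b 3c 14 2b 24
[2] 0x03->0x0c len=8 : aa 48 3b 3c 14 2b 24 2d
[3] 0x11->0x0c len=2 : 2b 24
query mem[0x0d]=0x24, mem[0x18]=0x6a, mem[0x14]=0xde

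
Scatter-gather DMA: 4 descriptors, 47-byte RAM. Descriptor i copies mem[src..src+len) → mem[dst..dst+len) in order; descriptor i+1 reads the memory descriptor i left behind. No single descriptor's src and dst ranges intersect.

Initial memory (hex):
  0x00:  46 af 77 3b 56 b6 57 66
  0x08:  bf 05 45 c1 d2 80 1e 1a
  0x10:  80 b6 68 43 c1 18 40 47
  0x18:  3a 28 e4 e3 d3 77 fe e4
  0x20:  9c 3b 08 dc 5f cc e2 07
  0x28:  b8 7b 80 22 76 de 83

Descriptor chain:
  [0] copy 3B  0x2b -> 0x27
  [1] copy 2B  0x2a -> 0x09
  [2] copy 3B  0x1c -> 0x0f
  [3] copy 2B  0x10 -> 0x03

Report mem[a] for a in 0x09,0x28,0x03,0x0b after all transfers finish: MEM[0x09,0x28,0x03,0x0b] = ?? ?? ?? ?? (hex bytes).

MEM[0x09,0x28,0x03,0x0b] = 80 76 77 c1

#0 dst[0x27+3] := {0x22,0x76,0xde}
#1 dst[0x09+2] := {0x80,0x22}
#2 dst[0x0f+3] := {0xd3,0x77,0xfe}
#3 dst[0x03+2] := {0x77,0xfe}
query mem[0x09]=0x80, mem[0x28]=0x76, mem[0x03]=0x77, mem[0x0b]=0xc1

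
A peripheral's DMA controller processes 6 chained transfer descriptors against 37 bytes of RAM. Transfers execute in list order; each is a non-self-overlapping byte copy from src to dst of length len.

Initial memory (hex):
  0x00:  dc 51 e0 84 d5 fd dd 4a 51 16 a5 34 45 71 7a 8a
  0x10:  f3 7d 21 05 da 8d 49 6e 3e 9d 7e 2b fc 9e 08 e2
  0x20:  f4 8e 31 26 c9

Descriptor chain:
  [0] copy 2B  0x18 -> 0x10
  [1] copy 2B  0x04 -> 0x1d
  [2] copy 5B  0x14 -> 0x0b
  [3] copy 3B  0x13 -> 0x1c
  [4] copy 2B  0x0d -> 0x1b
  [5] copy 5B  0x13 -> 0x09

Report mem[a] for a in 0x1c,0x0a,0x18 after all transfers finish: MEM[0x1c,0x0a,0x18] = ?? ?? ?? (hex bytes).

MEM[0x1c,0x0a,0x18] = 6e da 3e

D0: mem[0x10..0x11] <- [3e 9d]
D1: mem[0x1d..0x1e] <- [d5 fd]
D2: mem[0x0b..0x0f] <- [da 8d 49 6e 3e]
D3: mem[0x1c..0x1e] <- [05 da 8d]
D4: mem[0x1b..0x1c] <- [49 6e]
D5: mem[0x09..0x0d] <- [05 da 8d 49 6e]
query mem[0x1c]=0x6e, mem[0x0a]=0xda, mem[0x18]=0x3e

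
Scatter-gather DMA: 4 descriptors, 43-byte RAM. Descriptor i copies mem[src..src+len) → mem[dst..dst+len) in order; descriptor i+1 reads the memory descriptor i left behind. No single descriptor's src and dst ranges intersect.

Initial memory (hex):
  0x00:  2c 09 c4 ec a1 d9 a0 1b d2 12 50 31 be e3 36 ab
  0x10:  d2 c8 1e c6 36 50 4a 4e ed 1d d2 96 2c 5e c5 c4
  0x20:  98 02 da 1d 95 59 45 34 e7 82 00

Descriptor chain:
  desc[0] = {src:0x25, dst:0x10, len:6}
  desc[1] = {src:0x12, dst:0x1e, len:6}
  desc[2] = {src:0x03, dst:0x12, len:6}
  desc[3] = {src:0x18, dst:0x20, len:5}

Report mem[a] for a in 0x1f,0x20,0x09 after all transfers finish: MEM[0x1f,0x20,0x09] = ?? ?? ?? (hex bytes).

[0] 0x25->0x10 len=6 : 59 45 34 e7 82 00
[1] 0x12->0x1e len=6 : 34 e7 82 00 4a 4e
[2] 0x03->0x12 len=6 : ec a1 d9 a0 1b d2
[3] 0x18->0x20 len=5 : ed 1d d2 96 2c
query mem[0x1f]=0xe7, mem[0x20]=0xed, mem[0x09]=0x12

MEM[0x1f,0x20,0x09] = e7 ed 12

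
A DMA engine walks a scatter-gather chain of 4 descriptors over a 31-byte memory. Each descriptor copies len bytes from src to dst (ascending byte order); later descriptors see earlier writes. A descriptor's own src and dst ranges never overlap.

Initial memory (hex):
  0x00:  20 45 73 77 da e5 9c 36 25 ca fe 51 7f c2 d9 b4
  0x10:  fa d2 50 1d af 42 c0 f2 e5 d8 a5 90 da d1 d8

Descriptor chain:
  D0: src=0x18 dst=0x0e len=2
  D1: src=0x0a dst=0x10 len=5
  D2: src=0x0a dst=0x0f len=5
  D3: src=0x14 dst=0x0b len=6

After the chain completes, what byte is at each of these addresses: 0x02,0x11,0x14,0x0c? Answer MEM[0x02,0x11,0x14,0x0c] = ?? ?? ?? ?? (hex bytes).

D0: mem[0x0e..0x0f] <- [e5 d8]
D1: mem[0x10..0x14] <- [fe 51 7f c2 e5]
D2: mem[0x0f..0x13] <- [fe 51 7f c2 e5]
D3: mem[0x0b..0x10] <- [e5 42 c0 f2 e5 d8]
query mem[0x02]=0x73, mem[0x11]=0x7f, mem[0x14]=0xe5, mem[0x0c]=0x42

MEM[0x02,0x11,0x14,0x0c] = 73 7f e5 42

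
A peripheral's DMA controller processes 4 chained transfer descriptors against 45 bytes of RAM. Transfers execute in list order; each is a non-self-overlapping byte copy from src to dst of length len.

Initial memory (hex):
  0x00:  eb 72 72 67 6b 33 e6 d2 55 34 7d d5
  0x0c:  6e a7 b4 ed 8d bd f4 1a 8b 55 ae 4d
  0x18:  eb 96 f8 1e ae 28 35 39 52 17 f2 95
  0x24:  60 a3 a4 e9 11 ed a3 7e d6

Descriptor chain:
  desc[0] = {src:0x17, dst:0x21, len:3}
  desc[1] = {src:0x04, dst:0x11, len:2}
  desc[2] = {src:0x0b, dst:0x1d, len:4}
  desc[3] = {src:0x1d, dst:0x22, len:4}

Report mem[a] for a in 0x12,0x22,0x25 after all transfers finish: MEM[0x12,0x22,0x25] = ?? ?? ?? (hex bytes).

D0: mem[0x21..0x23] <- [4d eb 96]
D1: mem[0x11..0x12] <- [6b 33]
D2: mem[0x1d..0x20] <- [d5 6e a7 b4]
D3: mem[0x22..0x25] <- [d5 6e a7 b4]
query mem[0x12]=0x33, mem[0x22]=0xd5, mem[0x25]=0xb4

MEM[0x12,0x22,0x25] = 33 d5 b4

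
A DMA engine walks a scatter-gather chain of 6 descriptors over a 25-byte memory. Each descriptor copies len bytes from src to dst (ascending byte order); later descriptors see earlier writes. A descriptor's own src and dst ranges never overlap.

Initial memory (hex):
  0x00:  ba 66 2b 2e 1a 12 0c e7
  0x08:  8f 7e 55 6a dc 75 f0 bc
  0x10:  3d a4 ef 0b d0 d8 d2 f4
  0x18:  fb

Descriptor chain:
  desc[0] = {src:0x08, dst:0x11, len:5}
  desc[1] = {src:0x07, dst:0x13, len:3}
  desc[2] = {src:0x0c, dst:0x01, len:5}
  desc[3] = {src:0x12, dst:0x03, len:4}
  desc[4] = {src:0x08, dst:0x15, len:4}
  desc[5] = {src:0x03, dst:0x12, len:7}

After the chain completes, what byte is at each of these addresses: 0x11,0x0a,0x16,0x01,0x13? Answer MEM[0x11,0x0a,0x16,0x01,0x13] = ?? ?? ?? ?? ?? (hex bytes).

MEM[0x11,0x0a,0x16,0x01,0x13] = 8f 55 e7 dc e7

D0: mem[0x11..0x15] <- [8f 7e 55 6a dc]
D1: mem[0x13..0x15] <- [e7 8f 7e]
D2: mem[0x01..0x05] <- [dc 75 f0 bc 3d]
D3: mem[0x03..0x06] <- [7e e7 8f 7e]
D4: mem[0x15..0x18] <- [8f 7e 55 6a]
D5: mem[0x12..0x18] <- [7e e7 8f 7e e7 8f 7e]
query mem[0x11]=0x8f, mem[0x0a]=0x55, mem[0x16]=0xe7, mem[0x01]=0xdc, mem[0x13]=0xe7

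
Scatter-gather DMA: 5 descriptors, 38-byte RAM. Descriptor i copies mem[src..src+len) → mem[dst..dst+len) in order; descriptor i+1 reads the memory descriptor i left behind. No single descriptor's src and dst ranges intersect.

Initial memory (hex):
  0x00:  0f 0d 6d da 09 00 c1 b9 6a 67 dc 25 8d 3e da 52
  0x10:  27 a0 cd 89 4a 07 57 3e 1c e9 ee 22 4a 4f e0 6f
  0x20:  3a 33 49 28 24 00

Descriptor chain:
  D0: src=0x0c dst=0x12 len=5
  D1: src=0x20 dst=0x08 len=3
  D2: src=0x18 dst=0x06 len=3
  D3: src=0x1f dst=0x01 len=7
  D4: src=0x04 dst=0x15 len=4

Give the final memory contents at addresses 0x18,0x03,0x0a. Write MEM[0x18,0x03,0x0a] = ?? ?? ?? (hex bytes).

#0 dst[0x12+5] := {0x8d,0x3e,0xda,0x52,0x27}
#1 dst[0x08+3] := {0x3a,0x33,0x49}
#2 dst[0x06+3] := {0x1c,0xe9,0xee}
#3 dst[0x01+7] := {0x6f,0x3a,0x33,0x49,0x28,0x24,0x00}
#4 dst[0x15+4] := {0x49,0x28,0x24,0x00}
query mem[0x18]=0x00, mem[0x03]=0x33, mem[0x0a]=0x49

MEM[0x18,0x03,0x0a] = 00 33 49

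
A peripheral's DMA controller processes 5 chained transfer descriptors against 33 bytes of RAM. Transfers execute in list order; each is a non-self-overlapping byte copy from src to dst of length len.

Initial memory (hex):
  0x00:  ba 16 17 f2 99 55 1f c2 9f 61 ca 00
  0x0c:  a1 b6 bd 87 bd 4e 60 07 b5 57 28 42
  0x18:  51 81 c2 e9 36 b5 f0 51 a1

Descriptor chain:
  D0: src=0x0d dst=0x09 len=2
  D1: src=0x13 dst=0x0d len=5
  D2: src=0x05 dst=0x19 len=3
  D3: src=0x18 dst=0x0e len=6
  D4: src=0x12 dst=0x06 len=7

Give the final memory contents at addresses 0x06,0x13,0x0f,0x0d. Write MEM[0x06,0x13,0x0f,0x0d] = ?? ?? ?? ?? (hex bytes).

[0] 0x0d->0x09 len=2 : b6 bd
[1] 0x13->0x0d len=5 : 07 b5 57 28 42
[2] 0x05->0x19 len=3 : 55 1f c2
[3] 0x18->0x0e len=6 : 51 55 1f c2 36 b5
[4] 0x12->0x06 len=7 : 36 b5 b5 57 28 42 51
query mem[0x06]=0x36, mem[0x13]=0xb5, mem[0x0f]=0x55, mem[0x0d]=0x07

MEM[0x06,0x13,0x0f,0x0d] = 36 b5 55 07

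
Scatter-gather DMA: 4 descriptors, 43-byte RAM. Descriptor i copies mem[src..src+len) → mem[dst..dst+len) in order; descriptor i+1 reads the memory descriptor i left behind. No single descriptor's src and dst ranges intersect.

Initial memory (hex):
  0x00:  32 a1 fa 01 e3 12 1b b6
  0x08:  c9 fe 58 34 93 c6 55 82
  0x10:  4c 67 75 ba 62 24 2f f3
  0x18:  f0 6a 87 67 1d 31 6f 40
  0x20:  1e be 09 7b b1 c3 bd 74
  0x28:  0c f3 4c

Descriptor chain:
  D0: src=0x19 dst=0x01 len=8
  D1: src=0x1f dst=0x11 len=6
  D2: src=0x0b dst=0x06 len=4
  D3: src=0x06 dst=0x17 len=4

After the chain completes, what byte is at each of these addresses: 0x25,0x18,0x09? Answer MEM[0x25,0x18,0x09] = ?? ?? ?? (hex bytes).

D0: mem[0x01..0x08] <- [6a 87 67 1d 31 6f 40 1e]
D1: mem[0x11..0x16] <- [40 1e be 09 7b b1]
D2: mem[0x06..0x09] <- [34 93 c6 55]
D3: mem[0x17..0x1a] <- [34 93 c6 55]
query mem[0x25]=0xc3, mem[0x18]=0x93, mem[0x09]=0x55

MEM[0x25,0x18,0x09] = c3 93 55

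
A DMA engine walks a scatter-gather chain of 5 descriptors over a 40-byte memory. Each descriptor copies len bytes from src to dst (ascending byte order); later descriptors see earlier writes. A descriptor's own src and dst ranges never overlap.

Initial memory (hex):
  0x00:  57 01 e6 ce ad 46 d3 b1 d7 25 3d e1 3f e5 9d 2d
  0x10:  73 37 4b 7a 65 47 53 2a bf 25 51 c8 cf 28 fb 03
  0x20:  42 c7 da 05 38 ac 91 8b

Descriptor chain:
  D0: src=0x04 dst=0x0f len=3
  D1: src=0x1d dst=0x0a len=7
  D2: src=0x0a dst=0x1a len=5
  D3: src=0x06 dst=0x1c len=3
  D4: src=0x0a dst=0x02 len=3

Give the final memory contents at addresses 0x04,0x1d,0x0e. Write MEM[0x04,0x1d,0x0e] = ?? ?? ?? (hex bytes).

#0 dst[0x0f+3] := {0xad,0x46,0xd3}
#1 dst[0x0a+7] := {0x28,0xfb,0x03,0x42,0xc7,0xda,0x05}
#2 dst[0x1a+5] := {0x28,0xfb,0x03,0x42,0xc7}
#3 dst[0x1c+3] := {0xd3,0xb1,0xd7}
#4 dst[0x02+3] := {0x28,0xfb,0x03}
query mem[0x04]=0x03, mem[0x1d]=0xb1, mem[0x0e]=0xc7

MEM[0x04,0x1d,0x0e] = 03 b1 c7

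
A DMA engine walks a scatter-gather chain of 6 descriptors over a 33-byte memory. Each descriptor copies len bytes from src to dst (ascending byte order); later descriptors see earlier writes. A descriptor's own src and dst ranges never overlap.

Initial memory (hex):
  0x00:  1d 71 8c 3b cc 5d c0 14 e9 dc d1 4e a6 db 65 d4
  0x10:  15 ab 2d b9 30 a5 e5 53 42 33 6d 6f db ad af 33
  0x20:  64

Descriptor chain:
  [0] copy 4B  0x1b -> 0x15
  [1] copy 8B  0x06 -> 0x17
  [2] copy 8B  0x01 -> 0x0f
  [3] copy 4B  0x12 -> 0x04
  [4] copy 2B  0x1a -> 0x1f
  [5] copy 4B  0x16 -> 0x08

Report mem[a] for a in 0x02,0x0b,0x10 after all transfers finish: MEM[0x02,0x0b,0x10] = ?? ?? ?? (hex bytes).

MEM[0x02,0x0b,0x10] = 8c e9 8c

[0] 0x1b->0x15 len=4 : 6f db ad af
[1] 0x06->0x17 len=8 : c0 14 e9 dc d1 4e a6 db
[2] 0x01->0x0f len=8 : 71 8c 3b cc 5d c0 14 e9
[3] 0x12->0x04 len=4 : cc 5d c0 14
[4] 0x1a->0x1f len=2 : dc d1
[5] 0x16->0x08 len=4 : e9 c0 14 e9
query mem[0x02]=0x8c, mem[0x0b]=0xe9, mem[0x10]=0x8c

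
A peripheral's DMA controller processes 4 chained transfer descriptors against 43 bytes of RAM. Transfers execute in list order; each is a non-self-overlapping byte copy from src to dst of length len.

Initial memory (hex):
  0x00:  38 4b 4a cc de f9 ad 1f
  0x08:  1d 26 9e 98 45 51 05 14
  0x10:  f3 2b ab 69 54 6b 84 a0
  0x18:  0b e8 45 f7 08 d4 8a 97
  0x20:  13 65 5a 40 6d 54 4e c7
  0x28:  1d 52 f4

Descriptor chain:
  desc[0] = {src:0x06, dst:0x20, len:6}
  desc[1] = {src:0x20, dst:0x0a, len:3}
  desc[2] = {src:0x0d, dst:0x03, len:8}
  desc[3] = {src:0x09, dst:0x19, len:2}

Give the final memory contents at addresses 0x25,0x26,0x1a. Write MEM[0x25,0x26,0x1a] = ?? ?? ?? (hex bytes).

MEM[0x25,0x26,0x1a] = 98 4e 54

D0: mem[0x20..0x25] <- [ad 1f 1d 26 9e 98]
D1: mem[0x0a..0x0c] <- [ad 1f 1d]
D2: mem[0x03..0x0a] <- [51 05 14 f3 2b ab 69 54]
D3: mem[0x19..0x1a] <- [69 54]
query mem[0x25]=0x98, mem[0x26]=0x4e, mem[0x1a]=0x54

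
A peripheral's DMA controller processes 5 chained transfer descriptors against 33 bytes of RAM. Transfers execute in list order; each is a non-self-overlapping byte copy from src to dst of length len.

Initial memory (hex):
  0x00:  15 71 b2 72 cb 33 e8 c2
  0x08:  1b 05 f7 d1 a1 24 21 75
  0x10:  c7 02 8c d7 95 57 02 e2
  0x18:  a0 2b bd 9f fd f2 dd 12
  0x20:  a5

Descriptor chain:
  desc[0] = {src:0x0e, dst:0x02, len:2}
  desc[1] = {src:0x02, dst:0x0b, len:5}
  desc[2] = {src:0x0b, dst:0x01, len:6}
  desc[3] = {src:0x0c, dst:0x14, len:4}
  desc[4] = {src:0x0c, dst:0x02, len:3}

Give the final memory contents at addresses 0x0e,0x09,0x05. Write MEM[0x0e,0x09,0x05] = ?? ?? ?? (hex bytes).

MEM[0x0e,0x09,0x05] = 33 05 e8

[0] 0x0e->0x02 len=2 : 21 75
[1] 0x02->0x0b len=5 : 21 75 cb 33 e8
[2] 0x0b->0x01 len=6 : 21 75 cb 33 e8 c7
[3] 0x0c->0x14 len=4 : 75 cb 33 e8
[4] 0x0c->0x02 len=3 : 75 cb 33
query mem[0x0e]=0x33, mem[0x09]=0x05, mem[0x05]=0xe8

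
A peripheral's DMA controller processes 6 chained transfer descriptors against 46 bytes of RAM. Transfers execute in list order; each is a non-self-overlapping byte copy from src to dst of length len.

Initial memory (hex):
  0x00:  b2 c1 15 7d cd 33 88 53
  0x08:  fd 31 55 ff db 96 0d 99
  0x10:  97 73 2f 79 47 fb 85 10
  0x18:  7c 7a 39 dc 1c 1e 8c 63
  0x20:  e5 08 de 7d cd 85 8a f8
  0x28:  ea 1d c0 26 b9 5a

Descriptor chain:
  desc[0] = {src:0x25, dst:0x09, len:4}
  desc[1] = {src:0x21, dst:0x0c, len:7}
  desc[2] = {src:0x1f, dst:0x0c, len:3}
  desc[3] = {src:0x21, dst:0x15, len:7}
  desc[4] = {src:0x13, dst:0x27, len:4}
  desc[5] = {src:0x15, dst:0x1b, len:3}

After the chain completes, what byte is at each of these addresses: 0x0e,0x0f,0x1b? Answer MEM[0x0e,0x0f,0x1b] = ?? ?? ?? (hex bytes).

  after D0: wrote 4B at 0x09 = 858af8ea
  after D1: wrote 7B at 0x0c = 08de7dcd858af8
  after D2: wrote 3B at 0x0c = 63e508
  after D3: wrote 7B at 0x15 = 08de7dcd858af8
  after D4: wrote 4B at 0x27 = 794708de
  after D5: wrote 3B at 0x1b = 08de7d
query mem[0x0e]=0x08, mem[0x0f]=0xcd, mem[0x1b]=0x08

MEM[0x0e,0x0f,0x1b] = 08 cd 08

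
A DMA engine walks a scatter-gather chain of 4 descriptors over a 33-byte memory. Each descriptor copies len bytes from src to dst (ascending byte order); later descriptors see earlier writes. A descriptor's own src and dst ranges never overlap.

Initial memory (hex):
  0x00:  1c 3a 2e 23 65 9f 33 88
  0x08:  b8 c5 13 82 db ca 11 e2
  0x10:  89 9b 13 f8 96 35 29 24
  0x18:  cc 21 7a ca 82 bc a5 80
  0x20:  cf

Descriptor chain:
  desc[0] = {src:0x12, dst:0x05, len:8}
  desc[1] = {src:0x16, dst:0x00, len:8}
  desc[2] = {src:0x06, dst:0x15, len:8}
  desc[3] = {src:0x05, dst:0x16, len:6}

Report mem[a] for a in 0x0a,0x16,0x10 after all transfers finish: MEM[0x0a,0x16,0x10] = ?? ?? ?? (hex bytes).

[0] 0x12->0x05 len=8 : 13 f8 96 35 29 24 cc 21
[1] 0x16->0x00 len=8 : 29 24 cc 21 7a ca 82 bc
[2] 0x06->0x15 len=8 : 82 bc 35 29 24 cc 21 ca
[3] 0x05->0x16 len=6 : ca 82 bc 35 29 24
query mem[0x0a]=0x24, mem[0x16]=0xca, mem[0x10]=0x89

MEM[0x0a,0x16,0x10] = 24 ca 89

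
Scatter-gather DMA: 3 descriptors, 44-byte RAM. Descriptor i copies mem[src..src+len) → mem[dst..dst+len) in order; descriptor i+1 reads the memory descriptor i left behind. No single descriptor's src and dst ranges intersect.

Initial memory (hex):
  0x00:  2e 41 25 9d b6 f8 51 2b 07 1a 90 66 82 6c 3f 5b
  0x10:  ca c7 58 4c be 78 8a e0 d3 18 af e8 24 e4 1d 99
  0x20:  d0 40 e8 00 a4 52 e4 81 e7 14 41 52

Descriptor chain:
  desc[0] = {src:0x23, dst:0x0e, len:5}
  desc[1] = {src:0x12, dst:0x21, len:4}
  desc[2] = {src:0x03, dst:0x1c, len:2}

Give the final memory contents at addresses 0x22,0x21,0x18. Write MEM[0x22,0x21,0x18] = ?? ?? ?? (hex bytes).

[0] 0x23->0x0e len=5 : 00 a4 52 e4 81
[1] 0x12->0x21 len=4 : 81 4c be 78
[2] 0x03->0x1c len=2 : 9d b6
query mem[0x22]=0x4c, mem[0x21]=0x81, mem[0x18]=0xd3

MEM[0x22,0x21,0x18] = 4c 81 d3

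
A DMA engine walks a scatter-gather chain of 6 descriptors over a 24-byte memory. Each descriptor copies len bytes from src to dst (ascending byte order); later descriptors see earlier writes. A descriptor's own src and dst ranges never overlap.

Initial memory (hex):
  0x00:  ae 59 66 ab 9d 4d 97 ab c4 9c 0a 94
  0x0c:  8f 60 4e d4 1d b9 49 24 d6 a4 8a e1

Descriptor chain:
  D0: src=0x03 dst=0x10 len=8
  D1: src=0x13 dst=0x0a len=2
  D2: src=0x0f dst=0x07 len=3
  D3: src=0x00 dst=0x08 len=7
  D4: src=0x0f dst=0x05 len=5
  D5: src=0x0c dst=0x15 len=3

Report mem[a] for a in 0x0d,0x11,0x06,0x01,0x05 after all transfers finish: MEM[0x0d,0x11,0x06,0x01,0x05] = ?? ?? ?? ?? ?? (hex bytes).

MEM[0x0d,0x11,0x06,0x01,0x05] = 4d 9d ab 59 d4

[0] 0x03->0x10 len=8 : ab 9d 4d 97 ab c4 9c 0a
[1] 0x13->0x0a len=2 : 97 ab
[2] 0x0f->0x07 len=3 : d4 ab 9d
[3] 0x00->0x08 len=7 : ae 59 66 ab 9d 4d 97
[4] 0x0f->0x05 len=5 : d4 ab 9d 4d 97
[5] 0x0c->0x15 len=3 : 9d 4d 97
query mem[0x0d]=0x4d, mem[0x11]=0x9d, mem[0x06]=0xab, mem[0x01]=0x59, mem[0x05]=0xd4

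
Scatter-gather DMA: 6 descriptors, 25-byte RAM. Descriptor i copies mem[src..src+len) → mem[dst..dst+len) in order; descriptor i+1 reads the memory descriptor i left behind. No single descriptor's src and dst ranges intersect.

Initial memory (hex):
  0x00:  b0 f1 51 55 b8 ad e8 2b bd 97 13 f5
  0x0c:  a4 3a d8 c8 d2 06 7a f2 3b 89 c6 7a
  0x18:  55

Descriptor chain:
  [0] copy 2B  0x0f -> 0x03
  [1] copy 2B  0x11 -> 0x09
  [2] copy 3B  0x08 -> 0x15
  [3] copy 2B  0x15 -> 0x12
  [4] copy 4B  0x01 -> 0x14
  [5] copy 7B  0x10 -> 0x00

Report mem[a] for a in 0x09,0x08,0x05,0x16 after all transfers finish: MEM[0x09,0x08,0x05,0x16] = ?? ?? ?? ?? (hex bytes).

D0: mem[0x03..0x04] <- [c8 d2]
D1: mem[0x09..0x0a] <- [06 7a]
D2: mem[0x15..0x17] <- [bd 06 7a]
D3: mem[0x12..0x13] <- [bd 06]
D4: mem[0x14..0x17] <- [f1 51 c8 d2]
D5: mem[0x00..0x06] <- [d2 06 bd 06 f1 51 c8]
query mem[0x09]=0x06, mem[0x08]=0xbd, mem[0x05]=0x51, mem[0x16]=0xc8

MEM[0x09,0x08,0x05,0x16] = 06 bd 51 c8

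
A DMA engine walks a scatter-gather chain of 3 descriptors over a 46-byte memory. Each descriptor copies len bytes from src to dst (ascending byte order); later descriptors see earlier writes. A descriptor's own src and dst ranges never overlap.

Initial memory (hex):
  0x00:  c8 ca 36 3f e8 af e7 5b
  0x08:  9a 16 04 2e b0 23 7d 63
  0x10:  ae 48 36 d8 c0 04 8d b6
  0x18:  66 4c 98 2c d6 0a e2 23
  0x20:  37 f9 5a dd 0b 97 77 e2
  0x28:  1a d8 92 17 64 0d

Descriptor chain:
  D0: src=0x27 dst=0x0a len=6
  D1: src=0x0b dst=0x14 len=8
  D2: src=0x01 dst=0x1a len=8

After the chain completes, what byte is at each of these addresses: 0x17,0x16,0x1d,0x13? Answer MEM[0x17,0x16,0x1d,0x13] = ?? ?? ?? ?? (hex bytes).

MEM[0x17,0x16,0x1d,0x13] = 17 92 e8 d8

#0 dst[0x0a+6] := {0xe2,0x1a,0xd8,0x92,0x17,0x64}
#1 dst[0x14+8] := {0x1a,0xd8,0x92,0x17,0x64,0xae,0x48,0x36}
#2 dst[0x1a+8] := {0xca,0x36,0x3f,0xe8,0xaf,0xe7,0x5b,0x9a}
query mem[0x17]=0x17, mem[0x16]=0x92, mem[0x1d]=0xe8, mem[0x13]=0xd8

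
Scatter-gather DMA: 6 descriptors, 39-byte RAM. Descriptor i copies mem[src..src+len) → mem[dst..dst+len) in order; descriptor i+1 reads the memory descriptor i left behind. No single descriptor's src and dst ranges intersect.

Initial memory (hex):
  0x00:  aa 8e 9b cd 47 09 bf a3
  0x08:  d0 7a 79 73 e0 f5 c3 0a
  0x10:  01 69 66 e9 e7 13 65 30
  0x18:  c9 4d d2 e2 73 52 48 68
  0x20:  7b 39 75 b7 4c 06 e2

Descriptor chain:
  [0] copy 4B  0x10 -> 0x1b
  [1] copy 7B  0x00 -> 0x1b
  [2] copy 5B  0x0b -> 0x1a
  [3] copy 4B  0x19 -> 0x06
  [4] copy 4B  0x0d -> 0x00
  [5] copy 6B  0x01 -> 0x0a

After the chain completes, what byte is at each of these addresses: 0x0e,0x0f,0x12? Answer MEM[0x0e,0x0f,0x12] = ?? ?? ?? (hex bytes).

[0] 0x10->0x1b len=4 : 01 69 66 e9
[1] 0x00->0x1b len=7 : aa 8e 9b cd 47 09 bf
[2] 0x0b->0x1a len=5 : 73 e0 f5 c3 0a
[3] 0x19->0x06 len=4 : 4d 73 e0 f5
[4] 0x0d->0x00 len=4 : f5 c3 0a 01
[5] 0x01->0x0a len=6 : c3 0a 01 47 09 4d
query mem[0x0e]=0x09, mem[0x0f]=0x4d, mem[0x12]=0x66

MEM[0x0e,0x0f,0x12] = 09 4d 66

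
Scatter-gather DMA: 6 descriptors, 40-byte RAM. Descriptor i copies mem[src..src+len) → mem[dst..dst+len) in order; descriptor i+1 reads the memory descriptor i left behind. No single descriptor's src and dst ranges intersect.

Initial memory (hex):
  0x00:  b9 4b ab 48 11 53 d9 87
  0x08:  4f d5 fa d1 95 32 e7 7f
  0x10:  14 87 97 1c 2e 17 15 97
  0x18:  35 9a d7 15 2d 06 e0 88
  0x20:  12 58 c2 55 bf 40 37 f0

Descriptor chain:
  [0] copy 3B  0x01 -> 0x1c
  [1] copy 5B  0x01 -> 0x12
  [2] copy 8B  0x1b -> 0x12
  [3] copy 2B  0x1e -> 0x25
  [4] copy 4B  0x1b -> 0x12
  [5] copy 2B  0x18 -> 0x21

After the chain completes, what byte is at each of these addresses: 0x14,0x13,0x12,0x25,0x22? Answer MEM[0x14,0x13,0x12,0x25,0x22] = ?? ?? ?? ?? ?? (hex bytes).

  after D0: wrote 3B at 0x1c = 4bab48
  after D1: wrote 5B at 0x12 = 4bab481153
  after D2: wrote 8B at 0x12 = 154bab48881258c2
  after D3: wrote 2B at 0x25 = 4888
  after D4: wrote 4B at 0x12 = 154bab48
  after D5: wrote 2B at 0x21 = 58c2
query mem[0x14]=0xab, mem[0x13]=0x4b, mem[0x12]=0x15, mem[0x25]=0x48, mem[0x22]=0xc2

MEM[0x14,0x13,0x12,0x25,0x22] = ab 4b 15 48 c2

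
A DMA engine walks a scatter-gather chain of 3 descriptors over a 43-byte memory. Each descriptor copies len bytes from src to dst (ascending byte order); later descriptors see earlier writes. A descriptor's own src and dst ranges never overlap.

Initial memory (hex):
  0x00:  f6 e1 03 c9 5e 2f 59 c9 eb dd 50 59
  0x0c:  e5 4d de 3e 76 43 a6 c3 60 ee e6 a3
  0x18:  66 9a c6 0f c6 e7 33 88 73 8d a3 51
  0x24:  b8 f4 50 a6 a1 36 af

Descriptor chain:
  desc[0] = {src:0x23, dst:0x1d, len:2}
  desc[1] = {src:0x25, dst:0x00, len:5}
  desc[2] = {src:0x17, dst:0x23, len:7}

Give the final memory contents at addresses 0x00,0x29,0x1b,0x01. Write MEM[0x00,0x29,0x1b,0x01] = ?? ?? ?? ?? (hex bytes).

MEM[0x00,0x29,0x1b,0x01] = f4 51 0f 50

D0: mem[0x1d..0x1e] <- [51 b8]
D1: mem[0x00..0x04] <- [f4 50 a6 a1 36]
D2: mem[0x23..0x29] <- [a3 66 9a c6 0f c6 51]
query mem[0x00]=0xf4, mem[0x29]=0x51, mem[0x1b]=0x0f, mem[0x01]=0x50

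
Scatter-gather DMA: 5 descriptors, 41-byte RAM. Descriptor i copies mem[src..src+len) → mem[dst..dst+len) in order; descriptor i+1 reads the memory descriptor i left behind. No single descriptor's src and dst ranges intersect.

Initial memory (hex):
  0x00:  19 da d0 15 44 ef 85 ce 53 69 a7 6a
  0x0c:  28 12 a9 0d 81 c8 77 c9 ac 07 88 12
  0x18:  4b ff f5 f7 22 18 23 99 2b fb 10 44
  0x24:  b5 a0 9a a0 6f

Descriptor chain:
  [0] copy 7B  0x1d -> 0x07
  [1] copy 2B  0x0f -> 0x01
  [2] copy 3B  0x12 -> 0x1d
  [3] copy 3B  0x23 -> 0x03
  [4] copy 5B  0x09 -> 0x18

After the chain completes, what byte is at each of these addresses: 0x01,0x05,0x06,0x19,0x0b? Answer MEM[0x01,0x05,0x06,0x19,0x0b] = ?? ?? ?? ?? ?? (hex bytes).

D0: mem[0x07..0x0d] <- [18 23 99 2b fb 10 44]
D1: mem[0x01..0x02] <- [0d 81]
D2: mem[0x1d..0x1f] <- [77 c9 ac]
D3: mem[0x03..0x05] <- [44 b5 a0]
D4: mem[0x18..0x1c] <- [99 2b fb 10 44]
query mem[0x01]=0x0d, mem[0x05]=0xa0, mem[0x06]=0x85, mem[0x19]=0x2b, mem[0x0b]=0xfb

MEM[0x01,0x05,0x06,0x19,0x0b] = 0d a0 85 2b fb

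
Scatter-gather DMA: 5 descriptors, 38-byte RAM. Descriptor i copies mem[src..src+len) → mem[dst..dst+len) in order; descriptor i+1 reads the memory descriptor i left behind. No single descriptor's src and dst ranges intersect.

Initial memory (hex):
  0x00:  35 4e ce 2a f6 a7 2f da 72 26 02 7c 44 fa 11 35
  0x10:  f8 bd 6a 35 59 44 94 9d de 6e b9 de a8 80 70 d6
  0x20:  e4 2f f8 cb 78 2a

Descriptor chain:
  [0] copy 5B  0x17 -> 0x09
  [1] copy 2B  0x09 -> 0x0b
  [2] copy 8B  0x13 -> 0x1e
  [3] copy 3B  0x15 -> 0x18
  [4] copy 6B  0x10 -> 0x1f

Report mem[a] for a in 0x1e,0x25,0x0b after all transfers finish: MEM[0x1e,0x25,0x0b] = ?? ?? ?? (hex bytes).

  after D0: wrote 5B at 0x09 = 9dde6eb9de
  after D1: wrote 2B at 0x0b = 9dde
  after D2: wrote 8B at 0x1e = 355944949dde6eb9
  after D3: wrote 3B at 0x18 = 44949d
  after D4: wrote 6B at 0x1f = f8bd6a355944
query mem[0x1e]=0x35, mem[0x25]=0xb9, mem[0x0b]=0x9d

MEM[0x1e,0x25,0x0b] = 35 b9 9d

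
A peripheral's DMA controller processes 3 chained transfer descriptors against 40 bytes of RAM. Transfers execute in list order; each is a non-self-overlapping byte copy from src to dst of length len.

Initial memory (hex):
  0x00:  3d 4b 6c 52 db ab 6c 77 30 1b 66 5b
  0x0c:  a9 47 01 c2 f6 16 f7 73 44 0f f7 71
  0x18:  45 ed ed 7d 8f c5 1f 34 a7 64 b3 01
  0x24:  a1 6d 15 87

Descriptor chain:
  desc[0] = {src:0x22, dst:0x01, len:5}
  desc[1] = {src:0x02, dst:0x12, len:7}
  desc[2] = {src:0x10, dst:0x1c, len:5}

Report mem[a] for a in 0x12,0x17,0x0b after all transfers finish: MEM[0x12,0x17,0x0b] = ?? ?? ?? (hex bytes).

[0] 0x22->0x01 len=5 : b3 01 a1 6d 15
[1] 0x02->0x12 len=7 : 01 a1 6d 15 6c 77 30
[2] 0x10->0x1c len=5 : f6 16 01 a1 6d
query mem[0x12]=0x01, mem[0x17]=0x77, mem[0x0b]=0x5b

MEM[0x12,0x17,0x0b] = 01 77 5b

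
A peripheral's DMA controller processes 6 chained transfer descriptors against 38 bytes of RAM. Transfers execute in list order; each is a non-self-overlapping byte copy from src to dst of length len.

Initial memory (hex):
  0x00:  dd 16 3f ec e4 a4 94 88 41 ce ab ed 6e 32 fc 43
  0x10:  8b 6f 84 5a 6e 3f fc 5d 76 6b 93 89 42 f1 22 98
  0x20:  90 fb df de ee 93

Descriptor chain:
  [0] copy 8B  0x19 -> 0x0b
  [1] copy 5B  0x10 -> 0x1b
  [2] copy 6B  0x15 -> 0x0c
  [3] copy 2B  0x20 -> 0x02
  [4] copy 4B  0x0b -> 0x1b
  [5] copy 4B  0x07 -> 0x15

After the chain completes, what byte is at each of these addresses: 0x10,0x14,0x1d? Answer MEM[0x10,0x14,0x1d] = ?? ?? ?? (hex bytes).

MEM[0x10,0x14,0x1d] = 6b 6e fc

#0 dst[0x0b+8] := {0x6b,0x93,0x89,0x42,0xf1,0x22,0x98,0x90}
#1 dst[0x1b+5] := {0x22,0x98,0x90,0x5a,0x6e}
#2 dst[0x0c+6] := {0x3f,0xfc,0x5d,0x76,0x6b,0x93}
#3 dst[0x02+2] := {0x90,0xfb}
#4 dst[0x1b+4] := {0x6b,0x3f,0xfc,0x5d}
#5 dst[0x15+4] := {0x88,0x41,0xce,0xab}
query mem[0x10]=0x6b, mem[0x14]=0x6e, mem[0x1d]=0xfc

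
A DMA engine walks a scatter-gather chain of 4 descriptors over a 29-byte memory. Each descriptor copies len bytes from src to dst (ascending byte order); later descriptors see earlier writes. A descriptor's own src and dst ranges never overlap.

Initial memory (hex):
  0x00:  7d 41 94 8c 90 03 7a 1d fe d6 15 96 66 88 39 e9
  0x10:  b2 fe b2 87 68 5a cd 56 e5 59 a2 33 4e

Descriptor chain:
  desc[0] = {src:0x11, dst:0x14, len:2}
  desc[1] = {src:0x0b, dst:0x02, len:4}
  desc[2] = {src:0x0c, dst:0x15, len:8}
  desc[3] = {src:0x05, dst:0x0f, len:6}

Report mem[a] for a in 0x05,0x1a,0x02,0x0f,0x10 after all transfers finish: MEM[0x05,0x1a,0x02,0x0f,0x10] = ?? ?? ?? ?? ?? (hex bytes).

D0: mem[0x14..0x15] <- [fe b2]
D1: mem[0x02..0x05] <- [96 66 88 39]
D2: mem[0x15..0x1c] <- [66 88 39 e9 b2 fe b2 87]
D3: mem[0x0f..0x14] <- [39 7a 1d fe d6 15]
query mem[0x05]=0x39, mem[0x1a]=0xfe, mem[0x02]=0x96, mem[0x0f]=0x39, mem[0x10]=0x7a

MEM[0x05,0x1a,0x02,0x0f,0x10] = 39 fe 96 39 7a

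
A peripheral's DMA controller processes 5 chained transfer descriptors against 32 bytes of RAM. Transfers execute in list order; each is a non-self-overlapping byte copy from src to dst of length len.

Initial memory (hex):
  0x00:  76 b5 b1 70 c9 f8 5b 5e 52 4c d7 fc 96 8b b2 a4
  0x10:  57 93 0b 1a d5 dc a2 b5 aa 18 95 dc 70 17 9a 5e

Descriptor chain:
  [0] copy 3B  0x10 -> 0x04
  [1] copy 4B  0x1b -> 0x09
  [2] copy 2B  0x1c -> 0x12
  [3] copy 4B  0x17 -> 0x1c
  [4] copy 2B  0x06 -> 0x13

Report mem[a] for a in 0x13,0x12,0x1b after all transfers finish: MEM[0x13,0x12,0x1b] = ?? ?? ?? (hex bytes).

[0] 0x10->0x04 len=3 : 57 93 0b
[1] 0x1b->0x09 len=4 : dc 70 17 9a
[2] 0x1c->0x12 len=2 : 70 17
[3] 0x17->0x1c len=4 : b5 aa 18 95
[4] 0x06->0x13 len=2 : 0b 5e
query mem[0x13]=0x0b, mem[0x12]=0x70, mem[0x1b]=0xdc

MEM[0x13,0x12,0x1b] = 0b 70 dc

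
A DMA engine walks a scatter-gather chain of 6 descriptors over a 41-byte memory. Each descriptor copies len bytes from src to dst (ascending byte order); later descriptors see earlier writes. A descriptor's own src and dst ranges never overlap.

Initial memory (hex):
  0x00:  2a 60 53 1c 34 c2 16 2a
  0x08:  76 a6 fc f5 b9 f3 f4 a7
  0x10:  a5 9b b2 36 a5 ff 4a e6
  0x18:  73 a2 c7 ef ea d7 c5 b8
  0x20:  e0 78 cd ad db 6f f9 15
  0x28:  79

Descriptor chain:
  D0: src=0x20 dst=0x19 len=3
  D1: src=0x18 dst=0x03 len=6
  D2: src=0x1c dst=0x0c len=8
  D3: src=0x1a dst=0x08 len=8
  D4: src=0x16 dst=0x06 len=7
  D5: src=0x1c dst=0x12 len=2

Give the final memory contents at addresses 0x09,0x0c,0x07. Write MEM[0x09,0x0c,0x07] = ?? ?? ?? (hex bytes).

[0] 0x20->0x19 len=3 : e0 78 cd
[1] 0x18->0x03 len=6 : 73 e0 78 cd ea d7
[2] 0x1c->0x0c len=8 : ea d7 c5 b8 e0 78 cd ad
[3] 0x1a->0x08 len=8 : 78 cd ea d7 c5 b8 e0 78
[4] 0x16->0x06 len=7 : 4a e6 73 e0 78 cd ea
[5] 0x1c->0x12 len=2 : ea d7
query mem[0x09]=0xe0, mem[0x0c]=0xea, mem[0x07]=0xe6

MEM[0x09,0x0c,0x07] = e0 ea e6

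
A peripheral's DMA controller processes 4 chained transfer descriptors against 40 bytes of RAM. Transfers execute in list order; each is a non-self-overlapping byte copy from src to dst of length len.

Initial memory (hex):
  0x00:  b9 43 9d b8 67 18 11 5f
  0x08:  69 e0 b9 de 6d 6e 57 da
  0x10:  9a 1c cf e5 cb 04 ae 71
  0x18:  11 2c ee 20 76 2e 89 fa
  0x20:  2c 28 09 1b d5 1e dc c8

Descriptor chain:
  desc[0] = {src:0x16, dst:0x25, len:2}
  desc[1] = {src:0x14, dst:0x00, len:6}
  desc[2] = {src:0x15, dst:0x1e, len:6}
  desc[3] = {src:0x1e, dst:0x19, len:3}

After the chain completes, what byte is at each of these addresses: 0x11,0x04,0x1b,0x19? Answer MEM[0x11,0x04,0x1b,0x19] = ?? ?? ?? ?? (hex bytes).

D0: mem[0x25..0x26] <- [ae 71]
D1: mem[0x00..0x05] <- [cb 04 ae 71 11 2c]
D2: mem[0x1e..0x23] <- [04 ae 71 11 2c ee]
D3: mem[0x19..0x1b] <- [04 ae 71]
query mem[0x11]=0x1c, mem[0x04]=0x11, mem[0x1b]=0x71, mem[0x19]=0x04

MEM[0x11,0x04,0x1b,0x19] = 1c 11 71 04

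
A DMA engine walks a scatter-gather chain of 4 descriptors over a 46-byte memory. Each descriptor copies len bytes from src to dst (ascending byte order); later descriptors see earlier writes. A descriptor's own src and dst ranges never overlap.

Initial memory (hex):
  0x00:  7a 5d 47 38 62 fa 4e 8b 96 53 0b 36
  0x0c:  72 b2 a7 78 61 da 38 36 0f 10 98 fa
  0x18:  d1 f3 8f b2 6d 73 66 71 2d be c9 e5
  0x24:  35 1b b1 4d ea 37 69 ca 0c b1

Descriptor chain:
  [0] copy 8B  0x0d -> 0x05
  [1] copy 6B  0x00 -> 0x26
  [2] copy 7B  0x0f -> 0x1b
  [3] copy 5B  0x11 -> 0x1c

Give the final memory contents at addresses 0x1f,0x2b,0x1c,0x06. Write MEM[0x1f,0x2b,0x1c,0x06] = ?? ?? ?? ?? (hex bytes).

[0] 0x0d->0x05 len=8 : b2 a7 78 61 da 38 36 0f
[1] 0x00->0x26 len=6 : 7a 5d 47 38 62 b2
[2] 0x0f->0x1b len=7 : 78 61 da 38 36 0f 10
[3] 0x11->0x1c len=5 : da 38 36 0f 10
query mem[0x1f]=0x0f, mem[0x2b]=0xb2, mem[0x1c]=0xda, mem[0x06]=0xa7

MEM[0x1f,0x2b,0x1c,0x06] = 0f b2 da a7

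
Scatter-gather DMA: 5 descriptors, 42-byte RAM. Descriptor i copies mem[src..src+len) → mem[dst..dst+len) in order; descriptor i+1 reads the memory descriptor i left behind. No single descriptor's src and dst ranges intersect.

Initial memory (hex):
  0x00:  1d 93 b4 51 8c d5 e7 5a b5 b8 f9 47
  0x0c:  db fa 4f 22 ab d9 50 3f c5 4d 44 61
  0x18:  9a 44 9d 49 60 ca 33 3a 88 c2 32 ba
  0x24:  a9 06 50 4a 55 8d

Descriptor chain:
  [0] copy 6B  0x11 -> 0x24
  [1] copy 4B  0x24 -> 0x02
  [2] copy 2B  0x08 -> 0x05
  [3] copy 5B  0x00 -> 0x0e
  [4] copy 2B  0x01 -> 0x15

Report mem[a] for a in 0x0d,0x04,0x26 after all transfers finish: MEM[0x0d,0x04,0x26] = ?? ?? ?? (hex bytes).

MEM[0x0d,0x04,0x26] = fa 3f 3f

#0 dst[0x24+6] := {0xd9,0x50,0x3f,0xc5,0x4d,0x44}
#1 dst[0x02+4] := {0xd9,0x50,0x3f,0xc5}
#2 dst[0x05+2] := {0xb5,0xb8}
#3 dst[0x0e+5] := {0x1d,0x93,0xd9,0x50,0x3f}
#4 dst[0x15+2] := {0x93,0xd9}
query mem[0x0d]=0xfa, mem[0x04]=0x3f, mem[0x26]=0x3f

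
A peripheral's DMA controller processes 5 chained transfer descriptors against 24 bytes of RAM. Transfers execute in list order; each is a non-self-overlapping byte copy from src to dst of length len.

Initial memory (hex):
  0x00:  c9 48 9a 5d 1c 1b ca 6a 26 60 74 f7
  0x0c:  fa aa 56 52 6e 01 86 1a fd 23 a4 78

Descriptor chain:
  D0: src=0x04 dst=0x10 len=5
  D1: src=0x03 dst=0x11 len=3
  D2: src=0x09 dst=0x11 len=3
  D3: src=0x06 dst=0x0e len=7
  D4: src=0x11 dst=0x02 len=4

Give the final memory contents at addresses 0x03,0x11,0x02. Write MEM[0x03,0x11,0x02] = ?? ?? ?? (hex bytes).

D0: mem[0x10..0x14] <- [1c 1b ca 6a 26]
D1: mem[0x11..0x13] <- [5d 1c 1b]
D2: mem[0x11..0x13] <- [60 74 f7]
D3: mem[0x0e..0x14] <- [ca 6a 26 60 74 f7 fa]
D4: mem[0x02..0x05] <- [60 74 f7 fa]
query mem[0x03]=0x74, mem[0x11]=0x60, mem[0x02]=0x60

MEM[0x03,0x11,0x02] = 74 60 60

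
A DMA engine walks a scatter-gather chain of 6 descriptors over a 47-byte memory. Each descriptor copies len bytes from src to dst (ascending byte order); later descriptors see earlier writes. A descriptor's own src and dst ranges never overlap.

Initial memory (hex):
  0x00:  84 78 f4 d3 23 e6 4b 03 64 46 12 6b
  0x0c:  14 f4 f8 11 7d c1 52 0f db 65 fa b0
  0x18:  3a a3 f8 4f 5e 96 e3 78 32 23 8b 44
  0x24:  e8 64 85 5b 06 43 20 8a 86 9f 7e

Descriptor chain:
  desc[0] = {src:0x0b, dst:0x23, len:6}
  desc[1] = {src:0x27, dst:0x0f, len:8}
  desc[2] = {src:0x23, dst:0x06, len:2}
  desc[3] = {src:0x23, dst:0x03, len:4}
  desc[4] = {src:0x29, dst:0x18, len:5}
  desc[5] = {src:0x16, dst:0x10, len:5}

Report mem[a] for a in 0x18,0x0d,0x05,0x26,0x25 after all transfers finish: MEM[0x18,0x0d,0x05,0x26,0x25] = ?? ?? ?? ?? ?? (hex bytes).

MEM[0x18,0x0d,0x05,0x26,0x25] = 43 f4 f4 f8 f4

[0] 0x0b->0x23 len=6 : 6b 14 f4 f8 11 7d
[1] 0x27->0x0f len=8 : 11 7d 43 20 8a 86 9f 7e
[2] 0x23->0x06 len=2 : 6b 14
[3] 0x23->0x03 len=4 : 6b 14 f4 f8
[4] 0x29->0x18 len=5 : 43 20 8a 86 9f
[5] 0x16->0x10 len=5 : 7e b0 43 20 8a
query mem[0x18]=0x43, mem[0x0d]=0xf4, mem[0x05]=0xf4, mem[0x26]=0xf8, mem[0x25]=0xf4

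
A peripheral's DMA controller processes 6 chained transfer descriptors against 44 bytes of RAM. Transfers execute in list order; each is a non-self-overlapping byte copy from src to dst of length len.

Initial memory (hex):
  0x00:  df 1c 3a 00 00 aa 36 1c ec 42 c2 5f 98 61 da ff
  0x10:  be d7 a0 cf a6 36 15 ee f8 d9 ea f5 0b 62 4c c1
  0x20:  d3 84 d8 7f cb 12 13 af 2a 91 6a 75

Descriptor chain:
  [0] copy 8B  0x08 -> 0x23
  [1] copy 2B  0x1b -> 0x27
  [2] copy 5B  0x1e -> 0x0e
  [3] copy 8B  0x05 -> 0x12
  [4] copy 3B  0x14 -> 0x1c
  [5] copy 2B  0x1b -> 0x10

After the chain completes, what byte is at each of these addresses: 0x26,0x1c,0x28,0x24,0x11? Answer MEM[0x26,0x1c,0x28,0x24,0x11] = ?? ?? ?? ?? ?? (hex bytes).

MEM[0x26,0x1c,0x28,0x24,0x11] = 5f 1c 0b 42 1c

D0: mem[0x23..0x2a] <- [ec 42 c2 5f 98 61 da ff]
D1: mem[0x27..0x28] <- [f5 0b]
D2: mem[0x0e..0x12] <- [4c c1 d3 84 d8]
D3: mem[0x12..0x19] <- [aa 36 1c ec 42 c2 5f 98]
D4: mem[0x1c..0x1e] <- [1c ec 42]
D5: mem[0x10..0x11] <- [f5 1c]
query mem[0x26]=0x5f, mem[0x1c]=0x1c, mem[0x28]=0x0b, mem[0x24]=0x42, mem[0x11]=0x1c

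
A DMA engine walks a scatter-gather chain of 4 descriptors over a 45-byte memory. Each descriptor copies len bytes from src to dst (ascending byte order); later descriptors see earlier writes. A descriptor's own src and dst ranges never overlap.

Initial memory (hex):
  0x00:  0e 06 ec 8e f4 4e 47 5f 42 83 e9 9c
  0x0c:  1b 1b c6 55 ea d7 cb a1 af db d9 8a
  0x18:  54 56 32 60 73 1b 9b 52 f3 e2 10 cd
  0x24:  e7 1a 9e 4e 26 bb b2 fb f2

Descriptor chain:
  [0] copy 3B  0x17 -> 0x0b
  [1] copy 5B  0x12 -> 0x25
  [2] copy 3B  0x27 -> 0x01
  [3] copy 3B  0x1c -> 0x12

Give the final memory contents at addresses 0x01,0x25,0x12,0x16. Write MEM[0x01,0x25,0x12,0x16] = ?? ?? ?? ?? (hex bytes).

MEM[0x01,0x25,0x12,0x16] = af cb 73 d9

#0 dst[0x0b+3] := {0x8a,0x54,0x56}
#1 dst[0x25+5] := {0xcb,0xa1,0xaf,0xdb,0xd9}
#2 dst[0x01+3] := {0xaf,0xdb,0xd9}
#3 dst[0x12+3] := {0x73,0x1b,0x9b}
query mem[0x01]=0xaf, mem[0x25]=0xcb, mem[0x12]=0x73, mem[0x16]=0xd9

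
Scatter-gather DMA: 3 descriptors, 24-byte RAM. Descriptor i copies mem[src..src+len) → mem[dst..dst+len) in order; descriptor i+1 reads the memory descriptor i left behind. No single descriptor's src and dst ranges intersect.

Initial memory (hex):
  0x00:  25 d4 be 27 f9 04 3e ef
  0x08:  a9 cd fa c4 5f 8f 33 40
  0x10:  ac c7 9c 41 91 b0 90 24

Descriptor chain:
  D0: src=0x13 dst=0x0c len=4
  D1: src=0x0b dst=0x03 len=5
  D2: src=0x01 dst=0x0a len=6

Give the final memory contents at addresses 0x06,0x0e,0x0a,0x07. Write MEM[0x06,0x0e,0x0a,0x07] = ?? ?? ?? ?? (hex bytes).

MEM[0x06,0x0e,0x0a,0x07] = b0 91 d4 90

  after D0: wrote 4B at 0x0c = 4191b090
  after D1: wrote 5B at 0x03 = c44191b090
  after D2: wrote 6B at 0x0a = d4bec44191b0
query mem[0x06]=0xb0, mem[0x0e]=0x91, mem[0x0a]=0xd4, mem[0x07]=0x90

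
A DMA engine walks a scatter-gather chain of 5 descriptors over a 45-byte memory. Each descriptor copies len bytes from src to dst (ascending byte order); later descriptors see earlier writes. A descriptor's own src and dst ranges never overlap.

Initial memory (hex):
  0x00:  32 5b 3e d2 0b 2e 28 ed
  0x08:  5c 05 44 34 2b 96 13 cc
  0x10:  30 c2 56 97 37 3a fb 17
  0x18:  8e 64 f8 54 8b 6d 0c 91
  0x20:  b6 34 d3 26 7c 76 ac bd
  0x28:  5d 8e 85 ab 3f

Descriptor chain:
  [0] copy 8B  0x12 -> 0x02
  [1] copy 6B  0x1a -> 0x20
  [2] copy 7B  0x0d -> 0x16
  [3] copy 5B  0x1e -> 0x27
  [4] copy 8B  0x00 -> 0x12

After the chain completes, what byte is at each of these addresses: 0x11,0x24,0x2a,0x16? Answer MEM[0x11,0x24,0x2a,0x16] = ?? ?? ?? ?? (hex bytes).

MEM[0x11,0x24,0x2a,0x16] = c2 0c 54 37

D0: mem[0x02..0x09] <- [56 97 37 3a fb 17 8e 64]
D1: mem[0x20..0x25] <- [f8 54 8b 6d 0c 91]
D2: mem[0x16..0x1c] <- [96 13 cc 30 c2 56 97]
D3: mem[0x27..0x2b] <- [0c 91 f8 54 8b]
D4: mem[0x12..0x19] <- [32 5b 56 97 37 3a fb 17]
query mem[0x11]=0xc2, mem[0x24]=0x0c, mem[0x2a]=0x54, mem[0x16]=0x37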